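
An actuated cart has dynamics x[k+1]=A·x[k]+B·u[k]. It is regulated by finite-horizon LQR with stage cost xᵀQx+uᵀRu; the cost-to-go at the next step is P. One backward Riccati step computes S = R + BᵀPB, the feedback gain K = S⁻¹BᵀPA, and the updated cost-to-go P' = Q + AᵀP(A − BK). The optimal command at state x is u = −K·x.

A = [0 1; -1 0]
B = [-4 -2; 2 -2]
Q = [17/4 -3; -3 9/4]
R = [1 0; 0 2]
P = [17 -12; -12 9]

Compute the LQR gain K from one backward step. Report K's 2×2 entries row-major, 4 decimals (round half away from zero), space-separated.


-0.1509 -0.1735 0.1847 -0.0980

BᵀP = [-92.0000 66.0000; -10.0000 6.0000]
S = R + BᵀPB = [1 0; 0 2] + [500.0000 52.0000; 52.0000 8.0000] = [501.0000 52.0000; 52.0000 10.0000]
BᵀPA = [-66.0000 -92.0000; -6.0000 -10.0000]
K = S⁻¹·BᵀPA = [-0.1509 -0.1735; 0.1847 -0.0980]
A−BK = [-0.2342 0.1101; -0.3287 0.1509]
AᵀP(A−BK) = [0.1483 -0.0364; -0.0364 0.0616]
P' = Q + AᵀP(A−BK) = [4.3983 -3.0364; -3.0364 2.3116]
tr(P') = 6.7099


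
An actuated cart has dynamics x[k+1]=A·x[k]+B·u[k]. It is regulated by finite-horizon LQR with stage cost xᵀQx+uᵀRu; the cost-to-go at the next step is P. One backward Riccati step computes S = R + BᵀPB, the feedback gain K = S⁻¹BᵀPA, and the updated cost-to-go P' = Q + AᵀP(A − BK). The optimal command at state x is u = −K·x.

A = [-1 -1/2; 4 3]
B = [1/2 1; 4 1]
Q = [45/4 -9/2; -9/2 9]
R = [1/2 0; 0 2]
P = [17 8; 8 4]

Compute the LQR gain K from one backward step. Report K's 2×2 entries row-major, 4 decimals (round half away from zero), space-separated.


0.5539 0.4777 -0.2695 -0.1385

BᵀP = [40.5000 20.0000; 25.0000 12.0000]
S = R + BᵀPB = [1/2 0; 0 2] + [100.2500 60.5000; 60.5000 37.0000] = [100.7500 60.5000; 60.5000 39.0000]
BᵀPA = [39.5000 39.7500; 23.0000 23.5000]
K = S⁻¹·BᵀPA = [0.5539 0.4777; -0.2695 -0.1385]
A−BK = [-1.0074 -0.6004; 2.0539 1.2277]
AᵀP(A−BK) = [1.3197 0.8160; 0.8160 0.5158]
P' = Q + AᵀP(A−BK) = [12.5697 -3.6840; -3.6840 9.5158]
tr(P') = 22.0855


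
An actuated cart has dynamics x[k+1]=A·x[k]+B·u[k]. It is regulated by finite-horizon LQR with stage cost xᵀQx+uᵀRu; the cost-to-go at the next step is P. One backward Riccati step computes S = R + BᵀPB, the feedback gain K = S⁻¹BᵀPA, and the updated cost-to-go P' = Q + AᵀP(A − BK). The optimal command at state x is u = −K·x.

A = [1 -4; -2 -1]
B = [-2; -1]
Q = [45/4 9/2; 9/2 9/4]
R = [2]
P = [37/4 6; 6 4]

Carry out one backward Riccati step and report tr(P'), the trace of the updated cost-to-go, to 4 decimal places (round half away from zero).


19.9403

BᵀP = [-24.5000 -16.0000]
S = R + BᵀPB = [2] + [65.0000] = [67.0000]
BᵀPA = [7.5000 114.0000]
K = S⁻¹·BᵀPA = [0.1119 1.7015]
A−BK = [1.2239 -0.5970; -1.8881 0.7015]
AᵀP(A−BK) = [0.4104 0.2388; 0.2388 6.0299]
P' = Q + AᵀP(A−BK) = [11.6604 4.7388; 4.7388 8.2799]
tr(P') = 19.9403


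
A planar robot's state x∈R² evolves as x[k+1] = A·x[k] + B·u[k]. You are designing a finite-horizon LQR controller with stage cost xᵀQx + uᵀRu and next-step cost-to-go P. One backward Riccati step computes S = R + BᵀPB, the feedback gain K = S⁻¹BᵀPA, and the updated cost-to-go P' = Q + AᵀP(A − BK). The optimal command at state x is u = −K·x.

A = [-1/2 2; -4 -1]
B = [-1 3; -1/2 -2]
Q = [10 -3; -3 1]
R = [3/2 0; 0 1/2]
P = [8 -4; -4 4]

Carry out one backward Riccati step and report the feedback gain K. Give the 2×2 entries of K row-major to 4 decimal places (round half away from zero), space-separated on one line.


BᵀP = [-6.0000 2.0000; 32.0000 -20.0000]
S = R + BᵀPB = [3/2 0; 0 1/2] + [5.0000 -22.0000; -22.0000 136.0000] = [6.5000 -22.0000; -22.0000 136.5000]
BᵀPA = [-5.0000 -14.0000; 64.0000 84.0000]
K = S⁻¹·BᵀPA = [1.7991 -0.1562; 0.7588 0.5902]
A−BK = [-0.9774 0.0732; -1.5828 0.1023]
AᵀP(A−BK) = [10.4303 -0.5542; -0.5542 0.2356]
P' = Q + AᵀP(A−BK) = [20.4303 -3.5542; -3.5542 1.2356]
tr(P') = 21.6658

1.7991 -0.1562 0.7588 0.5902


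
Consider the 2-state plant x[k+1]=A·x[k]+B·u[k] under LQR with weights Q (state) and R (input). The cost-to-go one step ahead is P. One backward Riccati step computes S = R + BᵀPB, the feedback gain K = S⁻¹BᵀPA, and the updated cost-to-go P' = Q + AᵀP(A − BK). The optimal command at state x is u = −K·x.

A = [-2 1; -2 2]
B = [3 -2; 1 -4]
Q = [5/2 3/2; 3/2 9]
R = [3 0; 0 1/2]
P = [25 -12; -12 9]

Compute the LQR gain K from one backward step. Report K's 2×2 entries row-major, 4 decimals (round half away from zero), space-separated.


-0.3929 0.0005 0.3986 -0.4951

BᵀP = [63.0000 -27.0000; -2.0000 -12.0000]
S = R + BᵀPB = [3 0; 0 1/2] + [162.0000 -18.0000; -18.0000 52.0000] = [165.0000 -18.0000; -18.0000 52.5000]
BᵀPA = [-72.0000 9.0000; 28.0000 -26.0000]
K = S⁻¹·BᵀPA = [-0.3929 0.0005; 0.3986 -0.4951]
A−BK = [-0.0241 0.0083; -0.0126 0.0192]
AᵀP(A−BK) = [0.5512 -0.0997; -0.0997 0.1238]
P' = Q + AᵀP(A−BK) = [3.0512 1.4003; 1.4003 9.1238]
tr(P') = 12.1749


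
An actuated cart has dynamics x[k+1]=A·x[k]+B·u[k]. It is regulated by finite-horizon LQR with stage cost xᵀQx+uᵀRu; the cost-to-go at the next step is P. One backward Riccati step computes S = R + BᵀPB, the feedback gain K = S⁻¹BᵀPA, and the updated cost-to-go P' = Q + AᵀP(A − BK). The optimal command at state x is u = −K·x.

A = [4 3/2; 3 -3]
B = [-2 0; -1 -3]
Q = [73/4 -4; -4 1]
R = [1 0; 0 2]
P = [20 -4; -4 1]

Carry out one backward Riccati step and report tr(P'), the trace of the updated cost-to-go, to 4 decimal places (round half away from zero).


BᵀP = [-36.0000 7.0000; 12.0000 -3.0000]
S = R + BᵀPB = [1 0; 0 2] + [65.0000 -21.0000; -21.0000 9.0000] = [66.0000 -21.0000; -21.0000 11.0000]
BᵀPA = [-123.0000 -75.0000; 39.0000 27.0000]
K = S⁻¹·BᵀPA = [-1.8737 -0.9053; -0.0316 0.7263]
A−BK = [0.2526 -0.3105; 1.0316 -1.7263]
AᵀP(A−BK) = [3.7684 1.3263; 1.3263 2.4947]
P' = Q + AᵀP(A−BK) = [22.0184 -2.6737; -2.6737 3.4947]
tr(P') = 25.5132

25.5132


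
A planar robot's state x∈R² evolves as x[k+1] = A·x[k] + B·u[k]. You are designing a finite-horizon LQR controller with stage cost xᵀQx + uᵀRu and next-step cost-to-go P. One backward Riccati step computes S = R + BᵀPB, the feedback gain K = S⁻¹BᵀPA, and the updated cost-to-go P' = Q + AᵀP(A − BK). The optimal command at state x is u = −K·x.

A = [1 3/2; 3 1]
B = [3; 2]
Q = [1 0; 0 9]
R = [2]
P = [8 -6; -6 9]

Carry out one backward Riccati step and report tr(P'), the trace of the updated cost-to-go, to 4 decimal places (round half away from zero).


59.6842

BᵀP = [12.0000 0.0000]
S = R + BᵀPB = [2] + [36.0000] = [38.0000]
BᵀPA = [12.0000 18.0000]
K = S⁻¹·BᵀPA = [0.3158 0.4737]
A−BK = [0.0526 0.0789; 2.3684 0.0526]
AᵀP(A−BK) = [49.2105 0.3158; 0.3158 0.4737]
P' = Q + AᵀP(A−BK) = [50.2105 0.3158; 0.3158 9.4737]
tr(P') = 59.6842


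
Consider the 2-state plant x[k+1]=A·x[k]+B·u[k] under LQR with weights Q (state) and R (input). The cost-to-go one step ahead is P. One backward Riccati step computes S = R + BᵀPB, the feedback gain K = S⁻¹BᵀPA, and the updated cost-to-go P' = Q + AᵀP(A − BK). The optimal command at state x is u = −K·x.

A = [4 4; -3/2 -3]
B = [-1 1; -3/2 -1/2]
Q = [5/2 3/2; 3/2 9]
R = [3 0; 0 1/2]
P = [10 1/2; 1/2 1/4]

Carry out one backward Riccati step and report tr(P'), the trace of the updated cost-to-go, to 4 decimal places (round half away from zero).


BᵀP = [-10.7500 -0.8750; 9.7500 0.3750]
S = R + BᵀPB = [3 0; 0 1/2] + [12.0625 -10.3125; -10.3125 9.5625] = [15.0625 -10.3125; -10.3125 10.0625]
BᵀPA = [-41.6875 -40.3750; 38.4375 37.8750]
K = S⁻¹·BᵀPA = [-0.5107 -0.3469; 3.2965 3.4084]
A−BK = [0.1928 0.2446; -0.6178 -1.8162]
AᵀP(A−BK) = [6.5639 6.6510; 6.6510 7.1486]
P' = Q + AᵀP(A−BK) = [9.0639 8.1510; 8.1510 16.1486]
tr(P') = 25.2125

25.2125


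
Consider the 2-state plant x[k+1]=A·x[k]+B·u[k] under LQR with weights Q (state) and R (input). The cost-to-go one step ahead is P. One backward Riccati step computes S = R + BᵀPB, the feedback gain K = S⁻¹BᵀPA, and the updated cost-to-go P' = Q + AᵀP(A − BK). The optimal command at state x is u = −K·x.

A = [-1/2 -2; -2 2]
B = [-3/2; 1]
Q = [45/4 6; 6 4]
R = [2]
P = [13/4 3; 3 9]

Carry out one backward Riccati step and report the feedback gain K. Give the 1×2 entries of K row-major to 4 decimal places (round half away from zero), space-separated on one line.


BᵀP = [-1.8750 4.5000]
S = R + BᵀPB = [2] + [7.3125] = [9.3125]
BᵀPA = [-8.0625 12.7500]
K = S⁻¹·BᵀPA = [-0.8658 1.3691]
A−BK = [-1.7987 0.0537; -1.1342 0.6309]
AᵀP(A−BK) = [35.8322 -12.7114; -12.7114 7.5436]
P' = Q + AᵀP(A−BK) = [47.0822 -6.7114; -6.7114 11.5436]
tr(P') = 58.6258

-0.8658 1.3691


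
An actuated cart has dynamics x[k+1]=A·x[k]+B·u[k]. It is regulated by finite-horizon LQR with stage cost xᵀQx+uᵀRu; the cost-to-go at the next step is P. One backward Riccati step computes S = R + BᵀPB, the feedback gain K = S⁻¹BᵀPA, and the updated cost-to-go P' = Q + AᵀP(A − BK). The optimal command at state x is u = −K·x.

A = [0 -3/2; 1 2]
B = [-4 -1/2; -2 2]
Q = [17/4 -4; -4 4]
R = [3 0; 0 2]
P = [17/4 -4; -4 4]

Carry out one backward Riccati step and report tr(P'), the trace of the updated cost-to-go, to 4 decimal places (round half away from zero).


11.2577

BᵀP = [-9.0000 8.0000; -10.1250 10.0000]
S = R + BᵀPB = [3 0; 0 2] + [20.0000 20.5000; 20.5000 25.0625] = [23.0000 20.5000; 20.5000 27.0625]
BᵀPA = [8.0000 29.5000; 10.0000 35.1875]
K = S⁻¹·BᵀPA = [0.0569 0.3808; 0.3264 1.0117]
A−BK = [0.3907 0.5292; 0.4609 0.7382]
AᵀP(A−BK) = [0.2807 0.8359; 0.8359 2.7270]
P' = Q + AᵀP(A−BK) = [4.5307 -3.1641; -3.1641 6.7270]
tr(P') = 11.2577


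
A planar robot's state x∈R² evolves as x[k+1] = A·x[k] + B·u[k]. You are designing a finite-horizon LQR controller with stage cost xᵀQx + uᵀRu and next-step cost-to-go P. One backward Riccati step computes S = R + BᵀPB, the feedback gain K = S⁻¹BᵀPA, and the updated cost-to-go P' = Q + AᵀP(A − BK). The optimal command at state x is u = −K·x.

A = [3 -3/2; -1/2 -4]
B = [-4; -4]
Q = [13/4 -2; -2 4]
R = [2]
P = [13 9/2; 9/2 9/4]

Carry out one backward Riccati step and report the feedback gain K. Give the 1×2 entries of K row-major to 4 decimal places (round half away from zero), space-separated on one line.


-0.5038 0.5462

BᵀP = [-70.0000 -27.0000]
S = R + BᵀPB = [2] + [388.0000] = [390.0000]
BᵀPA = [-196.5000 213.0000]
K = S⁻¹·BᵀPA = [-0.5038 0.5462]
A−BK = [0.9846 0.6846; -2.5154 -1.8154]
AᵀP(A−BK) = [5.0567 2.6942; 2.6942 2.9192]
P' = Q + AᵀP(A−BK) = [8.3067 0.6942; 0.6942 6.9192]
tr(P') = 15.2260


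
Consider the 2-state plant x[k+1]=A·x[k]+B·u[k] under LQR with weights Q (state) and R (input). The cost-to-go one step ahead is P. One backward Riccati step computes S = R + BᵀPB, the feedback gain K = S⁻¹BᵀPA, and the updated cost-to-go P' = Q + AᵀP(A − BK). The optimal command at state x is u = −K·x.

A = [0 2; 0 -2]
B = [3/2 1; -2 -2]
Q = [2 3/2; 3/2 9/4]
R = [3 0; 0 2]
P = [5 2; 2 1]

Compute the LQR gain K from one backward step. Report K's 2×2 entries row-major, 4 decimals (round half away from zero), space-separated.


BᵀP = [3.5000 1.0000; 1.0000 0.0000]
S = R + BᵀPB = [3 0; 0 2] + [3.2500 1.5000; 1.5000 1.0000] = [6.2500 1.5000; 1.5000 3.0000]
BᵀPA = [0.0000 5.0000; 0.0000 2.0000]
K = S⁻¹·BᵀPA = [0.0000 0.7273; 0.0000 0.3030]
A−BK = [0.0000 0.6061; 0.0000 0.0606]
AᵀP(A−BK) = [0.0000 0.0000; 0.0000 3.7576]
P' = Q + AᵀP(A−BK) = [2.0000 1.5000; 1.5000 6.0076]
tr(P') = 8.0076

0.0000 0.7273 0.0000 0.3030


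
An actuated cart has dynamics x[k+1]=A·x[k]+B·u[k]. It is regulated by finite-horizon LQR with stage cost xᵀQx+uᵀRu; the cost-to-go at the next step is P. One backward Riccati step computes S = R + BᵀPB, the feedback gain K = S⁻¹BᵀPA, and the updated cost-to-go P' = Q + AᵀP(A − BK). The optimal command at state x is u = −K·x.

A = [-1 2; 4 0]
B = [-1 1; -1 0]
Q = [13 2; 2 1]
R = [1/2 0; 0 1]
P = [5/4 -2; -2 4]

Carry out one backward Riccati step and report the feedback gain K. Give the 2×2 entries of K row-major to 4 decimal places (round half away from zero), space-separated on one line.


-3.7778 0.4444 -2.8519 0.9630

BᵀP = [0.7500 -2.0000; 1.2500 -2.0000]
S = R + BᵀPB = [1/2 0; 0 1] + [1.2500 0.7500; 0.7500 1.2500] = [1.7500 0.7500; 0.7500 2.2500]
BᵀPA = [-8.7500 1.5000; -9.2500 2.5000]
K = S⁻¹·BᵀPA = [-3.7778 0.4444; -2.8519 0.9630]
A−BK = [-1.9259 1.4815; 0.2222 0.4444]
AᵀP(A−BK) = [21.8148 -5.7037; -5.7037 1.9259]
P' = Q + AᵀP(A−BK) = [34.8148 -3.7037; -3.7037 2.9259]
tr(P') = 37.7407


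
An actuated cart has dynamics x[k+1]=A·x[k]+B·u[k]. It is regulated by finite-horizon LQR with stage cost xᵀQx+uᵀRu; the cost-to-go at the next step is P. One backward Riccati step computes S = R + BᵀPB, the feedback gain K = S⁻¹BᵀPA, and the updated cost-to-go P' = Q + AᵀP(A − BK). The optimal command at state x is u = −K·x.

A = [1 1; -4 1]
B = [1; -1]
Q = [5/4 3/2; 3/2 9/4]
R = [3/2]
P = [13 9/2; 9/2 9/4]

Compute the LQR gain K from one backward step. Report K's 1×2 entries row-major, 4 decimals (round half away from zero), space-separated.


BᵀP = [8.5000 2.2500]
S = R + BᵀPB = [3/2] + [6.2500] = [7.7500]
BᵀPA = [-0.5000 10.7500]
K = S⁻¹·BᵀPA = [-0.0645 1.3871]
A−BK = [1.0645 -0.3871; -4.0645 2.3871]
AᵀP(A−BK) = [12.9677 -8.8065; -8.8065 9.3387]
P' = Q + AᵀP(A−BK) = [14.2177 -7.3065; -7.3065 11.5887]
tr(P') = 25.8065

-0.0645 1.3871


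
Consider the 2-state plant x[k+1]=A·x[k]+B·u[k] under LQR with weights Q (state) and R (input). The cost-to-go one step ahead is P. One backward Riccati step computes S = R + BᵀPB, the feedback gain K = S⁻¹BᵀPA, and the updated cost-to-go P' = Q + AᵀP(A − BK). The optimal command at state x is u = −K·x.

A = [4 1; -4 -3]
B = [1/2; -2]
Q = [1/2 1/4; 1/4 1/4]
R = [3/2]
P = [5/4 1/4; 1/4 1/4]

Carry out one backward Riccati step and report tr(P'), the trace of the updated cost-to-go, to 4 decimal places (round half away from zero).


16.3446

BᵀP = [0.1250 -0.3750]
S = R + BᵀPB = [3/2] + [0.8125] = [2.3125]
BᵀPA = [2.0000 1.2500]
K = S⁻¹·BᵀPA = [0.8649 0.5405]
A−BK = [3.5676 0.7297; -2.2703 -1.9189]
AᵀP(A−BK) = [14.2703 2.9189; 2.9189 1.3243]
P' = Q + AᵀP(A−BK) = [14.7703 3.1689; 3.1689 1.5743]
tr(P') = 16.3446


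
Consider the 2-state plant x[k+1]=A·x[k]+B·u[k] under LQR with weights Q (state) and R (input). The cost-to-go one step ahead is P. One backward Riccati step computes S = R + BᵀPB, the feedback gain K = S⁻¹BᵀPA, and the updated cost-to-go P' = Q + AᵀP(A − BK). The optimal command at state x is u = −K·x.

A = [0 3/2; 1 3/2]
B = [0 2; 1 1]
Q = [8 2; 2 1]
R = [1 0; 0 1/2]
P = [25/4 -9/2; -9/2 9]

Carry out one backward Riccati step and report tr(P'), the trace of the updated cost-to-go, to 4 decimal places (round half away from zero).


10.6790

BᵀP = [-4.5000 9.0000; 8.0000 0.0000]
S = R + BᵀPB = [1 0; 0 1/2] + [9.0000 0.0000; 0.0000 16.0000] = [10.0000 0.0000; 0.0000 16.5000]
BᵀPA = [9.0000 6.7500; 0.0000 12.0000]
K = S⁻¹·BᵀPA = [0.9000 0.6750; 0.0000 0.7273]
A−BK = [0.0000 0.0455; 0.1000 0.0977]
AᵀP(A−BK) = [0.9000 0.6750; 0.6750 0.7790]
P' = Q + AᵀP(A−BK) = [8.9000 2.6750; 2.6750 1.7790]
tr(P') = 10.6790


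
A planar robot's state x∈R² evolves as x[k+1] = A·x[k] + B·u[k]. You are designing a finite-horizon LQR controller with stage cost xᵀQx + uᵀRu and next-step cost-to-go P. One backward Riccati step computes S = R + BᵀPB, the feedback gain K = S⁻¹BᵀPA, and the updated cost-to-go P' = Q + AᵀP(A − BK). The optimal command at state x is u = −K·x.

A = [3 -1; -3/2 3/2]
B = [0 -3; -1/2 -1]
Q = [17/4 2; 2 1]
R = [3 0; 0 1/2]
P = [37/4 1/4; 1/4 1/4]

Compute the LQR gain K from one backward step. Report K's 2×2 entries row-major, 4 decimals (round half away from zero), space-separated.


0.0964 -0.0711 -0.9655 0.3104

BᵀP = [-0.1250 -0.1250; -28.0000 -1.0000]
S = R + BᵀPB = [3 0; 0 1/2] + [0.0625 0.5000; 0.5000 85.0000] = [3.0625 0.5000; 0.5000 85.5000]
BᵀPA = [-0.1875 -0.0625; -82.5000 26.5000]
K = S⁻¹·BᵀPA = [0.0964 -0.0711; -0.9655 0.3104]
A−BK = [0.1036 -0.0689; -2.4173 1.7748]
AᵀP(A−BK) = [1.9288 -1.2214; -1.2214 0.8336]
P' = Q + AᵀP(A−BK) = [6.1788 0.7786; 0.7786 1.8336]
tr(P') = 8.0124


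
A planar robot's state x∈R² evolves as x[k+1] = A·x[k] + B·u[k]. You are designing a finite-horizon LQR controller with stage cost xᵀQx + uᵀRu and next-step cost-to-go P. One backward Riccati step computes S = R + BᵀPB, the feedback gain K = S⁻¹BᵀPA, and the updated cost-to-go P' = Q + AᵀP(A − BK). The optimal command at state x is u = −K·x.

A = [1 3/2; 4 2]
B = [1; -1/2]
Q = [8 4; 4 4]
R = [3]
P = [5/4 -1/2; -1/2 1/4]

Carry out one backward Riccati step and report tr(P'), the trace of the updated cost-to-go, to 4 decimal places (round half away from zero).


13.6469

BᵀP = [1.5000 -0.6250]
S = R + BᵀPB = [3] + [1.8125] = [4.8125]
BᵀPA = [-1.0000 1.0000]
K = S⁻¹·BᵀPA = [-0.2078 0.2078]
A−BK = [1.2078 1.2922; 3.8961 2.1039]
AᵀP(A−BK) = [1.0422 0.0828; 0.0828 0.6047]
P' = Q + AᵀP(A−BK) = [9.0422 4.0828; 4.0828 4.6047]
tr(P') = 13.6469


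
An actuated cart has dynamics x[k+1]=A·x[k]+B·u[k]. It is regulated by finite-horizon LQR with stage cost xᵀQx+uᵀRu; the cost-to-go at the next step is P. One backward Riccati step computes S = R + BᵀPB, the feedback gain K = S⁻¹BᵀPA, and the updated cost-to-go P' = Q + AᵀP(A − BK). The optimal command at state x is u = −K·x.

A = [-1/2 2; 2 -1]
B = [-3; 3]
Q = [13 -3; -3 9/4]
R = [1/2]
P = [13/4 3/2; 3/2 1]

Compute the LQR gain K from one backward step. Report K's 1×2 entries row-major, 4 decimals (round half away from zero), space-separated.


BᵀP = [-5.2500 -1.5000]
S = R + BᵀPB = [1/2] + [11.2500] = [11.7500]
BᵀPA = [-0.3750 -9.0000]
K = S⁻¹·BᵀPA = [-0.0319 -0.7660]
A−BK = [-0.5957 -0.2979; 2.0957 1.2979]
AᵀP(A−BK) = [1.8005 1.2128; 1.2128 1.1064]
P' = Q + AᵀP(A−BK) = [14.8005 -1.7872; -1.7872 3.3564]
tr(P') = 18.1569

-0.0319 -0.7660


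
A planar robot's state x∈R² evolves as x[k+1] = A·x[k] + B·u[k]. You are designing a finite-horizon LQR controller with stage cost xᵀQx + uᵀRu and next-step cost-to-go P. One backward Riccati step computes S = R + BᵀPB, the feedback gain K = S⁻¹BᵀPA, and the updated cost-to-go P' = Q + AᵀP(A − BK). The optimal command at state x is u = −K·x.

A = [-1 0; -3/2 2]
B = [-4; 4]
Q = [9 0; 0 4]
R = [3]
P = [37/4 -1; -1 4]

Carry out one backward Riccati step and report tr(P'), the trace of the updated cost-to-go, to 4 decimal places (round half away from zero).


BᵀP = [-41.0000 20.0000]
S = R + BᵀPB = [3] + [244.0000] = [247.0000]
BᵀPA = [11.0000 40.0000]
K = S⁻¹·BᵀPA = [0.0445 0.1619]
A−BK = [-0.8219 0.6478; -1.6781 1.3522]
AᵀP(A−BK) = [14.7601 -11.7814; -11.7814 9.5223]
P' = Q + AᵀP(A−BK) = [23.7601 -11.7814; -11.7814 13.5223]
tr(P') = 37.2824

37.2824


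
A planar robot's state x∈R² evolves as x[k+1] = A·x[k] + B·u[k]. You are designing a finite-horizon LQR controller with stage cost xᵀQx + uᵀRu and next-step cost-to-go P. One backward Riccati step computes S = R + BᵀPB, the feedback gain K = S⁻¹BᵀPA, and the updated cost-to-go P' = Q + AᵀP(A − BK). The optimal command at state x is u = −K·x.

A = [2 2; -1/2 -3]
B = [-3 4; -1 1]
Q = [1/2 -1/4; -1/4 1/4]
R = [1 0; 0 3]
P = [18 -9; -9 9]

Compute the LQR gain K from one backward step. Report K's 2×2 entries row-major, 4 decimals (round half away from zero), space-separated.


0.0409 1.0636 0.6409 1.6636

BᵀP = [-45.0000 18.0000; 63.0000 -27.0000]
S = R + BᵀPB = [1 0; 0 3] + [117.0000 -162.0000; -162.0000 225.0000] = [118.0000 -162.0000; -162.0000 228.0000]
BᵀPA = [-99.0000 -144.0000; 139.5000 207.0000]
K = S⁻¹·BᵀPA = [0.0409 1.0636; 0.6409 1.6636]
A−BK = [-0.4409 -1.4636; -1.1000 -3.6000]
AᵀP(A−BK) = [6.8932 21.7227; 21.7227 69.7909]
P' = Q + AᵀP(A−BK) = [7.3932 21.4727; 21.4727 70.0409]
tr(P') = 77.4341


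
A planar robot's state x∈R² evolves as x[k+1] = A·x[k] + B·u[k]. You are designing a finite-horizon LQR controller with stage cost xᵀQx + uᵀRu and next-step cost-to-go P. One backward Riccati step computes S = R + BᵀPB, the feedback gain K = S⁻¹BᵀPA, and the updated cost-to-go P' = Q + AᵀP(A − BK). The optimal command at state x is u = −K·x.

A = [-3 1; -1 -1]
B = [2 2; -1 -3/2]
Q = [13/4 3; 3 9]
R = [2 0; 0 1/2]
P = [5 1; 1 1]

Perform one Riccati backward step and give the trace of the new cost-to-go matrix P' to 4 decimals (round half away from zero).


BᵀP = [9.0000 1.0000; 8.5000 0.5000]
S = R + BᵀPB = [2 0; 0 1/2] + [17.0000 16.5000; 16.5000 16.2500] = [19.0000 16.5000; 16.5000 16.7500]
BᵀPA = [-28.0000 8.0000; -26.0000 8.0000]
K = S⁻¹·BᵀPA = [-0.8696 0.0435; -0.6957 0.4348]
A−BK = [0.1304 0.0435; -2.9130 -0.3043]
AᵀP(A−BK) = [9.5652 0.5217; 0.5217 0.1739]
P' = Q + AᵀP(A−BK) = [12.8152 3.5217; 3.5217 9.1739]
tr(P') = 21.9891

21.9891


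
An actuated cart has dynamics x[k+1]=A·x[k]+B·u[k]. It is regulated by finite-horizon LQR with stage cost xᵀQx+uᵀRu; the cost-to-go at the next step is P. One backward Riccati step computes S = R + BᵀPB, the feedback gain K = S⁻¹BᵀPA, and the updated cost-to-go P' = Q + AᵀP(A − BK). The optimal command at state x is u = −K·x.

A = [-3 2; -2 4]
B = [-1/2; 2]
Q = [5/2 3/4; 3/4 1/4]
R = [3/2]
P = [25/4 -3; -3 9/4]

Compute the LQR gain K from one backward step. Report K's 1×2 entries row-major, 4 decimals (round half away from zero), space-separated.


BᵀP = [-9.1250 6.0000]
S = R + BᵀPB = [3/2] + [16.5625] = [18.0625]
BᵀPA = [15.3750 5.7500]
K = S⁻¹·BᵀPA = [0.8512 0.3183]
A−BK = [-2.5744 2.1592; -3.7024 3.3633]
AᵀP(A−BK) = [16.1626 -12.3945; -12.3945 11.1696]
P' = Q + AᵀP(A−BK) = [18.6626 -11.6445; -11.6445 11.4196]
tr(P') = 30.0822

0.8512 0.3183


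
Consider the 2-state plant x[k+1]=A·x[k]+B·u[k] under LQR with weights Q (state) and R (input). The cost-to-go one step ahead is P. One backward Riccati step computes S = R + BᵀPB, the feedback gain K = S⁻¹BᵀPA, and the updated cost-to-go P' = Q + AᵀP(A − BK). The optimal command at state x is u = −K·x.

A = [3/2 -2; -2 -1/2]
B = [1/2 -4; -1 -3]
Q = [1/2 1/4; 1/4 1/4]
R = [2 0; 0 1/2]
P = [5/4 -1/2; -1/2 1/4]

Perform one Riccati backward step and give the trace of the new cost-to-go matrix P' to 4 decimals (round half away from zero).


BᵀP = [1.1250 -0.5000; -3.5000 1.2500]
S = R + BᵀPB = [2 0; 0 1/2] + [1.0625 -3.0000; -3.0000 10.2500] = [3.0625 -3.0000; -3.0000 10.7500]
BᵀPA = [2.6875 -2.0000; -7.7500 6.3750]
K = S⁻¹·BᵀPA = [0.2358 -0.0993; -0.6551 0.5653]
A−BK = [-1.2384 0.3109; -3.7296 1.0967]
AᵀP(A−BK) = [1.1016 -0.4770; -0.4770 0.2600]
P' = Q + AᵀP(A−BK) = [1.6016 -0.2270; -0.2270 0.5100]
tr(P') = 2.1116

2.1116


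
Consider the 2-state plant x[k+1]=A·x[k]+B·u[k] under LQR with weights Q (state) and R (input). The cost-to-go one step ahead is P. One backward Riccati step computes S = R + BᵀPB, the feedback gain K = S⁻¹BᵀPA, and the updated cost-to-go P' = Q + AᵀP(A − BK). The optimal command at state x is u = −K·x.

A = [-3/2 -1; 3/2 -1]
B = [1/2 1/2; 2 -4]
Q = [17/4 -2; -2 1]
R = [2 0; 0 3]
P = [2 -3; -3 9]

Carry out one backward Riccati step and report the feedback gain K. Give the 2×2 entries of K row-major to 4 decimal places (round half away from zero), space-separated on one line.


BᵀP = [-5.0000 16.5000; 13.0000 -37.5000]
S = R + BᵀPB = [2 0; 0 3] + [30.5000 -68.5000; -68.5000 156.5000] = [32.5000 -68.5000; -68.5000 159.5000]
BᵀPA = [32.2500 -11.5000; -75.7500 24.5000]
K = S⁻¹·BᵀPA = [-0.0916 -0.3174; -0.5142 0.0173]
A−BK = [-1.1971 -0.8499; -0.3739 -0.2960]
AᵀP(A−BK) = [2.2489 1.0460; 1.0460 0.9262]
P' = Q + AᵀP(A−BK) = [6.4989 -0.9540; -0.9540 1.9262]
tr(P') = 8.4251

-0.0916 -0.3174 -0.5142 0.0173


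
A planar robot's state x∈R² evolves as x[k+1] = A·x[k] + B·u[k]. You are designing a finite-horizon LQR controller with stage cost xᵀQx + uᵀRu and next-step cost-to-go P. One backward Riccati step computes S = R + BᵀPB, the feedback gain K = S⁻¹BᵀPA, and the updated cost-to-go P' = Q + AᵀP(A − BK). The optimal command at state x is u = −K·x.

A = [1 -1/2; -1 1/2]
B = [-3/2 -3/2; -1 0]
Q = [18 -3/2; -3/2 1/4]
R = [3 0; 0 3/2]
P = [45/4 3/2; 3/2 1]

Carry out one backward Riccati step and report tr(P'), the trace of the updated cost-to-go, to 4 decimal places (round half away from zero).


BᵀP = [-18.3750 -3.2500; -16.8750 -2.2500]
S = R + BᵀPB = [3 0; 0 3/2] + [30.8125 27.5625; 27.5625 25.3125] = [33.8125 27.5625; 27.5625 26.8125]
BᵀPA = [-15.1250 7.5625; -14.6250 7.3125]
K = S⁻¹·BᵀPA = [-0.0166 0.0083; -0.5284 0.2642]
A−BK = [0.1825 -0.0913; -1.0166 0.5083]
AᵀP(A−BK) = [1.2712 -0.6356; -0.6356 0.3178]
P' = Q + AᵀP(A−BK) = [19.2712 -2.1356; -2.1356 0.5678]
tr(P') = 19.8390

19.8390


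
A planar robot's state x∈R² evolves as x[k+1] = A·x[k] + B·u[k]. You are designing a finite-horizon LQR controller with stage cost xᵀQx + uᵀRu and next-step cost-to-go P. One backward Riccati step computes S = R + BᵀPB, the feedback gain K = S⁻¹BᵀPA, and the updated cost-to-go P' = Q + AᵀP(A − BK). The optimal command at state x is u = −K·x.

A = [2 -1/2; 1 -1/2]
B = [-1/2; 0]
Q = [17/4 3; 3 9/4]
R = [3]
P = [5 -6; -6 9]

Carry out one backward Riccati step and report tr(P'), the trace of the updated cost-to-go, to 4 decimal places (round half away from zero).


BᵀP = [-2.5000 3.0000]
S = R + BᵀPB = [3] + [1.2500] = [4.2500]
BᵀPA = [-2.0000 -0.2500]
K = S⁻¹·BᵀPA = [-0.4706 -0.0588]
A−BK = [1.7647 -0.5294; 1.0000 -0.5000]
AᵀP(A−BK) = [4.0588 -0.6176; -0.6176 0.4853]
P' = Q + AᵀP(A−BK) = [8.3088 2.3824; 2.3824 2.7353]
tr(P') = 11.0441

11.0441


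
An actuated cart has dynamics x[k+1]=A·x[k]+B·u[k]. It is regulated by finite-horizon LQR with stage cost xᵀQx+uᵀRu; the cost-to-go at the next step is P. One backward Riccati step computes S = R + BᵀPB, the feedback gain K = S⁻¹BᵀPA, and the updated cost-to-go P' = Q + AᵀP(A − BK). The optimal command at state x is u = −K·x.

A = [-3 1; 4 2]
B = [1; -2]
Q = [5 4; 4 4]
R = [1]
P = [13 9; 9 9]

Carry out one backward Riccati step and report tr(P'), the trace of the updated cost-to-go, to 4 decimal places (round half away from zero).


69.7143

BᵀP = [-5.0000 -9.0000]
S = R + BᵀPB = [1] + [13.0000] = [14.0000]
BᵀPA = [-21.0000 -23.0000]
K = S⁻¹·BᵀPA = [-1.5000 -1.6429]
A−BK = [-1.5000 2.6429; 1.0000 -1.2857]
AᵀP(A−BK) = [13.5000 -19.5000; -19.5000 47.2143]
P' = Q + AᵀP(A−BK) = [18.5000 -15.5000; -15.5000 51.2143]
tr(P') = 69.7143


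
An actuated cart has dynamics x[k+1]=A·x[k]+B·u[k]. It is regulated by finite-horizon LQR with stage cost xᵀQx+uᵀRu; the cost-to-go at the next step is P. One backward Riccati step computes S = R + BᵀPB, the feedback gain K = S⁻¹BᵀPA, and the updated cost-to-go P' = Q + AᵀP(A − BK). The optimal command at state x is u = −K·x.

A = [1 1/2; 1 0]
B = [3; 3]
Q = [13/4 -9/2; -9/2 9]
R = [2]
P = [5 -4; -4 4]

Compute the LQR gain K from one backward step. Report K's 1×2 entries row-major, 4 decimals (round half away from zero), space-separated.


0.2727 0.1364

BᵀP = [3.0000 0.0000]
S = R + BᵀPB = [2] + [9.0000] = [11.0000]
BᵀPA = [3.0000 1.5000]
K = S⁻¹·BᵀPA = [0.2727 0.1364]
A−BK = [0.1818 0.0909; 0.1818 -0.4091]
AᵀP(A−BK) = [0.1818 0.0909; 0.0909 1.0455]
P' = Q + AᵀP(A−BK) = [3.4318 -4.4091; -4.4091 10.0455]
tr(P') = 13.4773


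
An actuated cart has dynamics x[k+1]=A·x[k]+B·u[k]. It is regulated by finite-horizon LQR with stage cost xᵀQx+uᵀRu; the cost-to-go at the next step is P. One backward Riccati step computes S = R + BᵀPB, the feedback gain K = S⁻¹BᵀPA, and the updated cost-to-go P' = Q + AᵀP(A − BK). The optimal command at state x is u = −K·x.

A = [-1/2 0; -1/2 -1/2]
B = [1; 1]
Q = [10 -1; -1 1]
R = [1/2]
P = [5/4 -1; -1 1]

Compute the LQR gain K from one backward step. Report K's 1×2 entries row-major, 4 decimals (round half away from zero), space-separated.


BᵀP = [0.2500 0.0000]
S = R + BᵀPB = [1/2] + [0.2500] = [0.7500]
BᵀPA = [-0.1250 0.0000]
K = S⁻¹·BᵀPA = [-0.1667 0.0000]
A−BK = [-0.3333 0.0000; -0.3333 -0.5000]
AᵀP(A−BK) = [0.0417 0.0000; 0.0000 0.2500]
P' = Q + AᵀP(A−BK) = [10.0417 -1.0000; -1.0000 1.2500]
tr(P') = 11.2917

-0.1667 0.0000


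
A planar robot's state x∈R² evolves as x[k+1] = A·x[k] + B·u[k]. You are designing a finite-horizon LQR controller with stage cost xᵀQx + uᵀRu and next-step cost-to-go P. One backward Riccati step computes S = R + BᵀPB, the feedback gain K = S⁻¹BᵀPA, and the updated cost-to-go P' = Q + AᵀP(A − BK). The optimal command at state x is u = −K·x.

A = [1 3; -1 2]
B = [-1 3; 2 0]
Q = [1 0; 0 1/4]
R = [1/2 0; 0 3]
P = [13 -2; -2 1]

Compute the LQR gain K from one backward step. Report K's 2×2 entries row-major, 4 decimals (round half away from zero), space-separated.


-0.4902 0.4248 0.1667 1.0556

BᵀP = [-17.0000 4.0000; 39.0000 -6.0000]
S = R + BᵀPB = [1/2 0; 0 3] + [25.0000 -51.0000; -51.0000 117.0000] = [25.5000 -51.0000; -51.0000 120.0000]
BᵀPA = [-21.0000 -43.0000; 45.0000 105.0000]
K = S⁻¹·BᵀPA = [-0.4902 0.4248; 0.1667 1.0556]
A−BK = [0.0098 0.2582; -0.0196 1.1503]
AᵀP(A−BK) = [0.2059 0.4216; 0.4216 4.4346]
P' = Q + AᵀP(A−BK) = [1.2059 0.4216; 0.4216 4.6846]
tr(P') = 5.8905


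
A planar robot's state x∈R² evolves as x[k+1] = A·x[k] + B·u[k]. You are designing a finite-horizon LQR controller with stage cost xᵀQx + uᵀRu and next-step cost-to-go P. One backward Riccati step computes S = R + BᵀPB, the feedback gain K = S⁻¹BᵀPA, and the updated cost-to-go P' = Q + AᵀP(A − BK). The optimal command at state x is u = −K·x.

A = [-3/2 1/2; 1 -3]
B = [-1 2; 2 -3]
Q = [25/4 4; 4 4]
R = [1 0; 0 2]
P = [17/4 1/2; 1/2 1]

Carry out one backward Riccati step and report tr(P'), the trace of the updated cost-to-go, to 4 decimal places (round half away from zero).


BᵀP = [-3.2500 1.5000; 7.0000 -2.0000]
S = R + BᵀPB = [1 0; 0 2] + [6.2500 -11.0000; -11.0000 20.0000] = [7.2500 -11.0000; -11.0000 22.0000]
BᵀPA = [6.3750 -6.1250; -12.5000 9.5000]
K = S⁻¹·BᵀPA = [0.0714 -0.7857; -0.5325 0.0390]
A−BK = [-0.3636 -0.3636; -0.7403 -1.3117]
AᵀP(A−BK) = [1.9513 1.8084; 1.8084 3.3799]
P' = Q + AᵀP(A−BK) = [8.2013 5.8084; 5.8084 7.3799]
tr(P') = 15.5812

15.5812


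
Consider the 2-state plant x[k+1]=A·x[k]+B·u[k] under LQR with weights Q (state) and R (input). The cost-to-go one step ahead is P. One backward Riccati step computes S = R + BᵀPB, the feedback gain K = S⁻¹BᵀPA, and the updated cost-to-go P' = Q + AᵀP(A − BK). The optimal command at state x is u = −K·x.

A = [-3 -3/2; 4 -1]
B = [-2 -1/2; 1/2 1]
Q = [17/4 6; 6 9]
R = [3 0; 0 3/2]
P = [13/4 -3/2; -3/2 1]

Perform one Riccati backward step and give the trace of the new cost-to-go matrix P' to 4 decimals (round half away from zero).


BᵀP = [-7.2500 3.5000; -3.1250 1.7500]
S = R + BᵀPB = [3 0; 0 3/2] + [16.2500 7.1250; 7.1250 3.3125] = [19.2500 7.1250; 7.1250 4.8125]
BᵀPA = [35.7500 7.3750; 16.3750 2.9375]
K = S⁻¹·BᵀPA = [1.3224 0.3478; 1.4448 0.0955]
A−BK = [0.3672 -0.7567; 1.8940 -1.2694]
AᵀP(A−BK) = [10.3164 1.1284; 1.1284 0.9672]
P' = Q + AᵀP(A−BK) = [14.5664 7.1284; 7.1284 9.9672]
tr(P') = 24.5336

24.5336


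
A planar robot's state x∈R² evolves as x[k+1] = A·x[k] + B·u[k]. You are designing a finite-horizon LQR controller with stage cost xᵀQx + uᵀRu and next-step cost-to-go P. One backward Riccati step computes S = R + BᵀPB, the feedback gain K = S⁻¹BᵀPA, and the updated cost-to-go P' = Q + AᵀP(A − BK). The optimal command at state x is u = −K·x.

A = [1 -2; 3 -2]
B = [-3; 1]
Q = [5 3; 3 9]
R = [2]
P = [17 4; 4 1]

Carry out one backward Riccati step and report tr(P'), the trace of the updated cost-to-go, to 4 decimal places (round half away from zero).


BᵀP = [-47.0000 -11.0000]
S = R + BᵀPB = [2] + [130.0000] = [132.0000]
BᵀPA = [-80.0000 116.0000]
K = S⁻¹·BᵀPA = [-0.6061 0.8788]
A−BK = [-0.8182 0.6364; 3.6061 -2.8788]
AᵀP(A−BK) = [1.5152 -1.6970; -1.6970 2.0606]
P' = Q + AᵀP(A−BK) = [6.5152 1.3030; 1.3030 11.0606]
tr(P') = 17.5758

17.5758


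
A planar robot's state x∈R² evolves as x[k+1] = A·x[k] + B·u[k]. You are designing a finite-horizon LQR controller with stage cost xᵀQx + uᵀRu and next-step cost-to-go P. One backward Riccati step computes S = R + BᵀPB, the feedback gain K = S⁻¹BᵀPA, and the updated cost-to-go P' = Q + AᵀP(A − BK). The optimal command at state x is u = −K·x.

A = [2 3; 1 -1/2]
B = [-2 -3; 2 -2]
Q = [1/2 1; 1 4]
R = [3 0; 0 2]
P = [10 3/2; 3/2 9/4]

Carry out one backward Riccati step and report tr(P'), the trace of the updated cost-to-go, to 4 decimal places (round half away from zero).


BᵀP = [-17.0000 1.5000; -33.0000 -9.0000]
S = R + BᵀPB = [3 0; 0 2] + [37.0000 48.0000; 48.0000 117.0000] = [40.0000 48.0000; 48.0000 119.0000]
BᵀPA = [-32.5000 -51.7500; -75.0000 -94.5000]
K = S⁻¹·BᵀPA = [-0.1089 -0.6605; -0.5863 -0.5277]
A−BK = [0.0232 0.0959; 0.0452 -0.2343]
AᵀP(A−BK) = [0.7363 0.8314; 0.8314 2.0139]
P' = Q + AᵀP(A−BK) = [1.2363 1.8314; 1.8314 6.0139]
tr(P') = 7.2501

7.2501


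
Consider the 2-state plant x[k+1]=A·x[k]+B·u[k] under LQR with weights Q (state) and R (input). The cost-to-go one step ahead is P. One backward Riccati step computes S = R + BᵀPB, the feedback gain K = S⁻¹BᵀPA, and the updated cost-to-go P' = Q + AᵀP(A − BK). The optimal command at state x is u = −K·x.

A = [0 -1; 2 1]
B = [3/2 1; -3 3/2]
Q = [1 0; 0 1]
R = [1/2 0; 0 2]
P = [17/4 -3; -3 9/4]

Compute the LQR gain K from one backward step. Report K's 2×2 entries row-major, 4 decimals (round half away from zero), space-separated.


BᵀP = [15.3750 -11.2500; -0.2500 0.3750]
S = R + BᵀPB = [1/2 0; 0 2] + [56.8125 -1.5000; -1.5000 0.3125] = [57.3125 -1.5000; -1.5000 2.3125]
BᵀPA = [-22.5000 -26.6250; 0.7500 0.6250]
K = S⁻¹·BᵀPA = [-0.3907 -0.4654; 0.0709 -0.0316]
A−BK = [0.5152 -0.2703; 0.7215 -0.3488]
AᵀP(A−BK) = [0.1554 0.0525; 0.0525 0.1289]
P' = Q + AᵀP(A−BK) = [1.1554 0.0525; 0.0525 1.1289]
tr(P') = 2.2843

-0.3907 -0.4654 0.0709 -0.0316


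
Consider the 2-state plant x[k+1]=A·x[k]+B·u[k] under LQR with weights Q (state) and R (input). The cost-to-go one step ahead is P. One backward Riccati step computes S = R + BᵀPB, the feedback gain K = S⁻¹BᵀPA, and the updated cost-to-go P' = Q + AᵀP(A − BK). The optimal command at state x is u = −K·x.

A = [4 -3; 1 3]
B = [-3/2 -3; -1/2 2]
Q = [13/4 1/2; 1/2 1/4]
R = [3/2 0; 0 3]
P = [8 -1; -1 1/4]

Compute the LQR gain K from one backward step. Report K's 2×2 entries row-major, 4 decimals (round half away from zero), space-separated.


BᵀP = [-11.5000 1.3750; -26.0000 3.5000]
S = R + BᵀPB = [3/2 0; 0 3] + [16.5625 37.2500; 37.2500 85.0000] = [18.0625 37.2500; 37.2500 88.0000]
BᵀPA = [-44.6250 38.6250; -100.5000 88.5000]
K = S⁻¹·BᵀPA = [-0.9081 0.5070; -0.7577 0.7911]
A−BK = [0.3649 0.1337; 2.0613 1.6713]
AᵀP(A−BK) = [3.5822 -2.1226; -2.1226 2.6574]
P' = Q + AᵀP(A−BK) = [6.8322 -1.6226; -1.6226 2.9074]
tr(P') = 9.7396

-0.9081 0.5070 -0.7577 0.7911


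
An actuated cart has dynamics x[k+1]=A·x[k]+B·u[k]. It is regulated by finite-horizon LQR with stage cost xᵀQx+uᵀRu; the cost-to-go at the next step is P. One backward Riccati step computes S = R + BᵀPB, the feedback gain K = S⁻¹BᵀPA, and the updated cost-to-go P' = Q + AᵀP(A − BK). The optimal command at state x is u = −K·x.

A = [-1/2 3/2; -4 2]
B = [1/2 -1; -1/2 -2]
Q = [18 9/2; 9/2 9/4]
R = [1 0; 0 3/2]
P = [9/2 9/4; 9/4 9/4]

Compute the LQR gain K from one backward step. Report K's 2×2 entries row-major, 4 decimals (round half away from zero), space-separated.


0.6054 0.2794 1.3409 -1.1119

BᵀP = [1.1250 0.0000; -9.0000 -6.7500]
S = R + BᵀPB = [1 0; 0 3/2] + [0.5625 -1.1250; -1.1250 22.5000] = [1.5625 -1.1250; -1.1250 24.0000]
BᵀPA = [-0.5625 1.6875; 31.5000 -27.0000]
K = S⁻¹·BᵀPA = [0.6054 0.2794; 1.3409 -1.1119]
A−BK = [0.5382 0.2484; -1.0155 -0.0841]
AᵀP(A−BK) = [4.2278 -1.9429; -1.9429 2.1321]
P' = Q + AᵀP(A−BK) = [22.2278 2.5571; 2.5571 4.3821]
tr(P') = 26.6100


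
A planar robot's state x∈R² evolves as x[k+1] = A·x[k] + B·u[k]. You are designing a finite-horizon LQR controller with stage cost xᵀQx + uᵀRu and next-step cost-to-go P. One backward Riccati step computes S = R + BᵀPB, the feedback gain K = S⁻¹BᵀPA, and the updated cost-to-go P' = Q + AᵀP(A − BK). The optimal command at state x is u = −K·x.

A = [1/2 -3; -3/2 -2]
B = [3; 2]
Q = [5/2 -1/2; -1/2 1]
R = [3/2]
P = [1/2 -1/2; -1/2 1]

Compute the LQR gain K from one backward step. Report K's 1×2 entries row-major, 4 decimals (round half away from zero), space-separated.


BᵀP = [0.5000 0.5000]
S = R + BᵀPB = [3/2] + [2.5000] = [4.0000]
BᵀPA = [-0.5000 -2.5000]
K = S⁻¹·BᵀPA = [-0.1250 -0.6250]
A−BK = [0.8750 -1.1250; -1.2500 -0.7500]
AᵀP(A−BK) = [3.0625 0.1875; 0.1875 0.9375]
P' = Q + AᵀP(A−BK) = [5.5625 -0.3125; -0.3125 1.9375]
tr(P') = 7.5000

-0.1250 -0.6250


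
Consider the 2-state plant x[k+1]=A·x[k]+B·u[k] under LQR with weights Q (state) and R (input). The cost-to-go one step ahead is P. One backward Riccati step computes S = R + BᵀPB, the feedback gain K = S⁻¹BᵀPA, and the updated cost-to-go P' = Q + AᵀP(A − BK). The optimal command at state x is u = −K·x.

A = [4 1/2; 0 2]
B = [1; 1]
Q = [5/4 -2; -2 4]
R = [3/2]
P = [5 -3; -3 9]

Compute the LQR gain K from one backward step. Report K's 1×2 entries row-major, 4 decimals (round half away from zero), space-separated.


BᵀP = [2.0000 6.0000]
S = R + BᵀPB = [3/2] + [8.0000] = [9.5000]
BᵀPA = [8.0000 13.0000]
K = S⁻¹·BᵀPA = [0.8421 1.3684]
A−BK = [3.1579 -0.8684; -0.8421 0.6316]
AᵀP(A−BK) = [73.2632 -24.9474; -24.9474 13.4605]
P' = Q + AᵀP(A−BK) = [74.5132 -26.9474; -26.9474 17.4605]
tr(P') = 91.9737

0.8421 1.3684


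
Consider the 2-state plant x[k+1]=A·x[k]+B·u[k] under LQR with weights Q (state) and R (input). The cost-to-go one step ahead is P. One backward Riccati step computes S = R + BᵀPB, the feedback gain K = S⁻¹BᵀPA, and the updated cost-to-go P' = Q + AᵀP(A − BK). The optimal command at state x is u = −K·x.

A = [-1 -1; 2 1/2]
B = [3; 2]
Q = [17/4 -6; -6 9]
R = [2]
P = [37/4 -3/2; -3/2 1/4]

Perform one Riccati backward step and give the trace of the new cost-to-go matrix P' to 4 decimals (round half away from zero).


14.1129

BᵀP = [24.7500 -4.0000]
S = R + BᵀPB = [2] + [66.2500] = [68.2500]
BᵀPA = [-32.7500 -26.7500]
K = S⁻¹·BᵀPA = [-0.4799 -0.3919]
A−BK = [0.4396 0.1758; 2.9597 1.2839]
AᵀP(A−BK) = [0.5348 0.4139; 0.4139 0.3281]
P' = Q + AᵀP(A−BK) = [4.7848 -5.5861; -5.5861 9.3281]
tr(P') = 14.1129


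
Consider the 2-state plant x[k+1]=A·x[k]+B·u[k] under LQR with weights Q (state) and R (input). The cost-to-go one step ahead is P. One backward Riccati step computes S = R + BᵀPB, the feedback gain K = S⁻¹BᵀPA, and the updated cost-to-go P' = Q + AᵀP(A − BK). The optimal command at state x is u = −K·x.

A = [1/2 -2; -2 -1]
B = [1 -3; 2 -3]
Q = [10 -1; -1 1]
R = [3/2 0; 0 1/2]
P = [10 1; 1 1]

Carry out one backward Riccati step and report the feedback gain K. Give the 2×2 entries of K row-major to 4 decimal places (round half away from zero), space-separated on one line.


-0.7606 0.2535 -0.3296 0.7099

BᵀP = [12.0000 3.0000; -33.0000 -6.0000]
S = R + BᵀPB = [3/2 0; 0 1/2] + [18.0000 -45.0000; -45.0000 117.0000] = [19.5000 -45.0000; -45.0000 117.5000]
BᵀPA = [0.0000 -27.0000; -4.5000 72.0000]
K = S⁻¹·BᵀPA = [-0.7606 0.2535; -0.3296 0.7099]
A−BK = [0.2718 -0.1239; -1.4676 0.6225]
AᵀP(A−BK) = [3.0169 -1.3056; -1.3056 0.7352]
P' = Q + AᵀP(A−BK) = [13.0169 -2.3056; -2.3056 1.7352]
tr(P') = 14.7521
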